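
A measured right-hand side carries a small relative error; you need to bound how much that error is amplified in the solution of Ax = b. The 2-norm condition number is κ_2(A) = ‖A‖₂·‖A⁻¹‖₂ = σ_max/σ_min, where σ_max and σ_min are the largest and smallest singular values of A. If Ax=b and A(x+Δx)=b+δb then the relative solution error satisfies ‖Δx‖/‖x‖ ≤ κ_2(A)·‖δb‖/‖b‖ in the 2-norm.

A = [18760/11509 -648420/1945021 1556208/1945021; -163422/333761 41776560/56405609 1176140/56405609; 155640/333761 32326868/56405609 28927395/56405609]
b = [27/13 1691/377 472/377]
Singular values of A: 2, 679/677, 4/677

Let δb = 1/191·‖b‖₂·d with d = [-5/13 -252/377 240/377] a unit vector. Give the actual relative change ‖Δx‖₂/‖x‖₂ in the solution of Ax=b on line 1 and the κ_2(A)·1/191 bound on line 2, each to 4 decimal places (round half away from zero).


from the listed singular values, σ₁ = 2, σ_n = 4/677
κ = σ_max/σ_min = 2/(4/677) = 338.5000
bound on ‖Δx‖/‖x‖: κ·ε = 338.5000·1/191 = 1.7723
solve Ax = b  →  x = [239.3824 175.9043 -411.8009]
‖b‖ = 5.0990, ‖x‖ = 507.7659
re-solving with b+δb shifts x by Δx of norm 4.5184
dividing the unrounded norms, ‖Δx‖/‖x‖ = 0.0089
tightness: 0.0089 against a bound of 1.7723 (unrounded ratio ≈ 0.0050)

0.0089
1.7723


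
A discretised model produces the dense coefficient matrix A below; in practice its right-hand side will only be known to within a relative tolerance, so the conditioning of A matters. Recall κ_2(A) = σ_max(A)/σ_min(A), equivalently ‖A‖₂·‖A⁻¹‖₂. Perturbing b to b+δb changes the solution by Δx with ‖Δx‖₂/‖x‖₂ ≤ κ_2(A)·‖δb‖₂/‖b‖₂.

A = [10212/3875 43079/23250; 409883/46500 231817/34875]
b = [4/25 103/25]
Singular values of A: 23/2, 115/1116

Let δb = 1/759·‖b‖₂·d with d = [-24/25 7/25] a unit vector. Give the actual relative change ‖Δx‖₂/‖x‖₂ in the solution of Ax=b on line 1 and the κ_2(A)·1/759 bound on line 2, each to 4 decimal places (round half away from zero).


from the listed singular values, σ₁ = 23/2, σ_n = 115/1116
κ_2(A) = (23/2) / (115/1116) = 111.6000
perturbation bound = 111.6000·1/759 = 0.1470
solve Ax = b  →  x = [-5.5443 7.9722]
2-norm of b is 4.1231; of x, 9.7106
Δx = A⁻¹·δb where δb = 1/759·4.1231·d; ‖Δx‖ = 0.0527
relative error = 0.0054
tightness: 0.0054 against a bound of 0.1470 (unrounded ratio ≈ 0.0369)

0.0054
0.1470


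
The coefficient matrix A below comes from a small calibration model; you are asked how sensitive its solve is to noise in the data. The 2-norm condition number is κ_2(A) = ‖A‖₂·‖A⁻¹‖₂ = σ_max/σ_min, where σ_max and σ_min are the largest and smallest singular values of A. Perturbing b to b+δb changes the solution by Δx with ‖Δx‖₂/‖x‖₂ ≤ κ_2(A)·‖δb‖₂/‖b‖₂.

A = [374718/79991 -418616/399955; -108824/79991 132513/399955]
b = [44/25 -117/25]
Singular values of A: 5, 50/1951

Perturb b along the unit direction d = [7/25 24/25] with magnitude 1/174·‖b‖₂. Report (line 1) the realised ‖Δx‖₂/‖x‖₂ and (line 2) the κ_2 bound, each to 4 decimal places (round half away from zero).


largest singular value 5, smallest 50/1951
κ = σ_max/σ_min = 5/(50/1951) = 195.1000
worst-case relative error ≤ 195.1000 × 1/174 = 1.1213
solve Ax = b  →  x = [-33.6761 -152.4049]
‖b‖ = 5.0000, ‖x‖ = 156.0812
re-solving with b+δb shifts x by Δx of norm 1.1213
relative error = 0.0072
tightness: 0.0072 against a bound of 1.1213 (unrounded ratio ≈ 0.0064)

0.0072
1.1213


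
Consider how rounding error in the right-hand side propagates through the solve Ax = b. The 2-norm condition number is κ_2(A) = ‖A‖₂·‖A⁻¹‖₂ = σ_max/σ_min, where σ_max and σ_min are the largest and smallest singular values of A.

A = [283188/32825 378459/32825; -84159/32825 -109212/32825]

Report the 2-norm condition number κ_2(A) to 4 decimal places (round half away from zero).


262.6000

form AᵀA = [139645089/1723969 186185952/1723969; 186185952/1723969 248253561/1723969] with trace 387898650/1723969 and determinant 1265625/1723969
eigenvalues of AᵀA: λ = (tr ± √(tr²−4·det))/2 = 225, 5625/1723969
κ = σ_max/σ_min = 15/(75/1313) = 262.6000


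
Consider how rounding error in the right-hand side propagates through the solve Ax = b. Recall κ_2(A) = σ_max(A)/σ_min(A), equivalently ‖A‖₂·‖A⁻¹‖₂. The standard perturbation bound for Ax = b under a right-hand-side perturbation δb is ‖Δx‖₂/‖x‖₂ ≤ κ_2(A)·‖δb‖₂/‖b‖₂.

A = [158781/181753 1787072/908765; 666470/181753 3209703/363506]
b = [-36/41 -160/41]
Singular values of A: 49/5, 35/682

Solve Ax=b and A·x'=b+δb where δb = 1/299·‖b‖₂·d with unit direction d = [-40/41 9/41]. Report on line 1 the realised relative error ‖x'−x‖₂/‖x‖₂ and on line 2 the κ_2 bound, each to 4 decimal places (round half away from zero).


0.6387
0.6387

from the listed singular values, σ₁ = 49/5, σ_n = 35/682
κ_2(A) = (49/5) / (35/682) = 190.9600
bound on ‖Δx‖/‖x‖: κ·ε = 190.9600·1/299 = 0.6387
solve Ax = b  →  x = [-0.1570 -0.3768]
‖b‖ = 4.0000, ‖x‖ = 0.4082
Δx = A⁻¹·δb where δb = 1/299·4.0000·d; ‖Δx‖ = 0.2607
relative error = 0.6387
realised/bound = 1 exactly: the bound is attained for this b and d


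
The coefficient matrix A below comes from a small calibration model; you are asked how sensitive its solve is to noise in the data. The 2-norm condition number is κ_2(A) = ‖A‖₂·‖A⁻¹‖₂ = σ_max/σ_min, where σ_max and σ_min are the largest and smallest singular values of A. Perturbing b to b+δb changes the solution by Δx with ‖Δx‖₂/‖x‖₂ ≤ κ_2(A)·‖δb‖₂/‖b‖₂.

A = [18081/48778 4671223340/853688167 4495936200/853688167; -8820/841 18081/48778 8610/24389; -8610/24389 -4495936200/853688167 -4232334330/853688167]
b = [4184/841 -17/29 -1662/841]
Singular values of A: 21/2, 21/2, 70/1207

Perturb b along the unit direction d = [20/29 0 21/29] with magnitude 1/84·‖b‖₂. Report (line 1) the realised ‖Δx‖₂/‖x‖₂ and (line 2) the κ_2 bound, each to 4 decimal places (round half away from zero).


0.0321
2.1554

largest singular value 21/2, smallest 70/1207
κ = σ_max/σ_min = (21/2)/(70/1207) = 181.0500
perturbation bound = 181.0500·1/84 = 2.1554
solve Ax = b  →  x = [0.0788 -23.4432 25.2963]
2-norm of b is 5.3852; of x, 34.4890
δb = ε·‖b‖·d = [0.0442 0.0000 0.0464]; solving A·Δx = δb gives ‖Δx‖ = 1.1054
dividing the unrounded norms, ‖Δx‖/‖x‖ = 0.0321
so the bound overstates the realised error by a factor of ≈ 67.2467 (computed from the unrounded values)


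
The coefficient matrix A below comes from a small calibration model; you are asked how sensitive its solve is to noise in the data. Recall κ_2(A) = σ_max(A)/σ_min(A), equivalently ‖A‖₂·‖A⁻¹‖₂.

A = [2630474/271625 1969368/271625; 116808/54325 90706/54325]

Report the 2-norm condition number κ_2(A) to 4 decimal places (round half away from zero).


265.0000

form AᵀA = [4319152996/43890625 3239292672/43890625; 3239292672/43890625 2429565604/43890625] with trace 269948744/1755625 and determinant 14776336/43890625
char-poly roots: 3844/25 and 3844/1755625
κ = σ_max/σ_min = (62/5)/(62/1325) = 265.0000


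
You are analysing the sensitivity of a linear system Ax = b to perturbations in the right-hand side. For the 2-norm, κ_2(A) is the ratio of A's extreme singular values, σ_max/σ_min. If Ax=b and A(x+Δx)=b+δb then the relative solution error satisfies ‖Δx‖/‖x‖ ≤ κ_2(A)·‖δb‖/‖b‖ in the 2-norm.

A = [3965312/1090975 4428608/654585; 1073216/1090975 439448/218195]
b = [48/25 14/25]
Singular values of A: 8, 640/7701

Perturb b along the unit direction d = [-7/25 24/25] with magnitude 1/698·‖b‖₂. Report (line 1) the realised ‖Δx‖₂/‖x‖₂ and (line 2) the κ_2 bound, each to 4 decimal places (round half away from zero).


0.1379
0.1379

σ_max = 8, σ_min = 640/7701
condition number: 8 ÷ (640/7701) = 96.2625
κ_2(A)·‖δb‖/‖b‖ = 0.1379
solve Ax = b  →  x = [0.1176 0.2206]
2-norm of b is 2.0000; of x, 0.2500
re-solving with b+δb shifts x by Δx of norm 0.0345
dividing the unrounded norms, ‖Δx‖/‖x‖ = 0.1379
tightness: 0.1379 against a bound of 0.1379; the bound is attained (ratio 1)


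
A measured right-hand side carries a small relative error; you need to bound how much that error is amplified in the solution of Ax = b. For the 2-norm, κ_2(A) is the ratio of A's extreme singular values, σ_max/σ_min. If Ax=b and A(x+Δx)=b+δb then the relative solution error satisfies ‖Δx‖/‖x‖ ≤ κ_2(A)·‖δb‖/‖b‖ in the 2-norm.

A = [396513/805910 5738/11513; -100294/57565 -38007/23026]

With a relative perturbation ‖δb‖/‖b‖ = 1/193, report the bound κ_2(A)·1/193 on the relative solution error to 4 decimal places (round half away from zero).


M = AᵀA = [85150572025/25979637124 2895831000/927844183; 2895831000/927844183 1576230625/530196676]. tr(M)=96543325/15445682, det(M)=390625/123565456
eigenvalues of AᵀA: λ = (tr ± √(tr²−4·det))/2 = 25/4, 15625/30891364
κ = σ_max/σ_min = (5/2)/(125/5558) = 111.1600
κ_2(A)·‖δb‖/‖b‖ = 0.5760

0.5760


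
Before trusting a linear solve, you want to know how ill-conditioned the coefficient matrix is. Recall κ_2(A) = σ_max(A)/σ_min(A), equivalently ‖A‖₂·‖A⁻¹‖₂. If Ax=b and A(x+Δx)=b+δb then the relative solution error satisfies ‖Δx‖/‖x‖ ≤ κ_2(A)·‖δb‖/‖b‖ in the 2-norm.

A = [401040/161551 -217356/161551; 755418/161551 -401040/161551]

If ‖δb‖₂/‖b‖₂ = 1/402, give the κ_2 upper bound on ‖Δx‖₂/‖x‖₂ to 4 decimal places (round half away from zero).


M = AᵀA = [148888548/5312177 -79405920/5312177; -79405920/5312177 42352272/5312177]. tr(M)=11249460/312481, det(M)=5184/312481
eigenvalues of AᵀA: λ = (tr ± √(tr²−4·det))/2 = 36, 144/312481
κ_2(A) = √(λ_max/λ_min) = √(36 / (144/312481)) = 279.5000
perturbation bound = 279.5000·1/402 = 0.6953

0.6953


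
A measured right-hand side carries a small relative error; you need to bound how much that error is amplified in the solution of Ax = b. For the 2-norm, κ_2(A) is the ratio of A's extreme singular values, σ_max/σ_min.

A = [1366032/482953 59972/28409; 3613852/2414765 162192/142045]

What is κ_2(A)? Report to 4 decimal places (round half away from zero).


227.2720

AᵀA = [206612497936/20176782025 154954685952/20176782025; 154954685952/20176782025 116222264464/20176782025]; tr = 12913390496/807071281, det = 4000000/807071281
solving λ² − 12913390496/807071281·λ + 4000000/807071281 = 0 gives λ = 16, 250000/807071281
σ_max=√16=4, σ_min=√(250000/807071281)=(500/28409) → κ = 227.2720


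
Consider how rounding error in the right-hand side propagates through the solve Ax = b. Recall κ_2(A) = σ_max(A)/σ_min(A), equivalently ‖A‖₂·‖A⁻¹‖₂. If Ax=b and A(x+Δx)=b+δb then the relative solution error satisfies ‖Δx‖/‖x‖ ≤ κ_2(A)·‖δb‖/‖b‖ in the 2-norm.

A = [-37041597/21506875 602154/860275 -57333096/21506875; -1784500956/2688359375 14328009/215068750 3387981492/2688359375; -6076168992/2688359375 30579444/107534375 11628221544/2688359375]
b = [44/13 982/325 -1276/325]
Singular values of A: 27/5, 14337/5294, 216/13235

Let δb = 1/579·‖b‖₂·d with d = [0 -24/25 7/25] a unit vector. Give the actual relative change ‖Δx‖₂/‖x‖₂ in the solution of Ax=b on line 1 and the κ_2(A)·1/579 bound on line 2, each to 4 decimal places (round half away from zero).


0.0026
0.5715

σ_max = 27/5, σ_min = 216/13235
condition number: (27/5) ÷ (216/13235) = 330.8750
bound on ‖Δx‖/‖x‖: κ·ε = 330.8750·1/579 = 0.5715
solve Ax = b  →  x = [-66.3541 -235.0821 -20.1249]
‖b‖ = 6.0000, ‖x‖ = 245.0948
Δx = A⁻¹·δb where δb = 1/579·6.0000·d; ‖Δx‖ = 0.6350
dividing the unrounded norms, ‖Δx‖/‖x‖ = 0.0026
so the bound overstates the realised error by a factor of ≈ 220.5853 (computed from the unrounded values)


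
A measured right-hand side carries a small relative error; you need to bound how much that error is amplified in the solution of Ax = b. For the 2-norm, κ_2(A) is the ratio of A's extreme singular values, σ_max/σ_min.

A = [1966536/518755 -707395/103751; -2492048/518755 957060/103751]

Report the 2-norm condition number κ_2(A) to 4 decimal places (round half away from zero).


form AᵀA = [403102682944/10764270001 -755231438520/10764270001; -755231438520/10764270001 1416371529625/10764270001] with trace 6295758521/37246609 and determinant 182790400/37246609
λ_max, λ_min = (6295758521/37246609 ± √39609342064513093041/1387309881998881)/2 = 169, 1081600/37246609
σ_max=√169=13, σ_min=√(1081600/37246609)=(1040/6103) → κ = 76.2875

76.2875


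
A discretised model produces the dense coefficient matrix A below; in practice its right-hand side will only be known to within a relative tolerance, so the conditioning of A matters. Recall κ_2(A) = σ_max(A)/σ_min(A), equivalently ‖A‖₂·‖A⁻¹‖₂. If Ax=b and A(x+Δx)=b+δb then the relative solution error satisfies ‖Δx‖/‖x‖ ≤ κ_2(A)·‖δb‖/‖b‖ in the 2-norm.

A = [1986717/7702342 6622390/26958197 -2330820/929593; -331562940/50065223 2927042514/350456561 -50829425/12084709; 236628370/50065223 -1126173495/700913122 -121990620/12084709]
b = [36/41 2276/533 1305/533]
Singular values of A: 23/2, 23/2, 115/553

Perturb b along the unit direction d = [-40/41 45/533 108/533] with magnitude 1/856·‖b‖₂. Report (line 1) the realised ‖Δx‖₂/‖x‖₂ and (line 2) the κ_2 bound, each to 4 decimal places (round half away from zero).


largest singular value 23/2, smallest 115/553
κ = σ_max/σ_min = (23/2)/(115/553) = 55.3000
perturbation bound = 55.3000·1/856 = 0.0646
solve Ax = b  →  x = [-0.1246 0.2416 -0.3393]
‖b‖₂ = 5.0000 and ‖x‖₂ = 0.4348
δb = ε·‖b‖·d = [-0.0057 0.0005 0.0012]; solving A·Δx = δb gives ‖Δx‖ = 0.0281
realised ‖Δx‖/‖x‖ = 0.0646
tightness: 0.0646 against a bound of 0.0646; the bound is attained (ratio 1)

0.0646
0.0646


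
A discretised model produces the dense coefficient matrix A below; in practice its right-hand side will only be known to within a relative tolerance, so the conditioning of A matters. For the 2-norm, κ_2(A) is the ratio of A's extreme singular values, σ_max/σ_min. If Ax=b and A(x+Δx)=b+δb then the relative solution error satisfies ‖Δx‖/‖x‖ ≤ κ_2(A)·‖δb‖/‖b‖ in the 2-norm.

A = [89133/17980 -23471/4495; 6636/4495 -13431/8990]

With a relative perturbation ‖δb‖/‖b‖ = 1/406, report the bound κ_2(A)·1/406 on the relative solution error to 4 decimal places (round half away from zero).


0.4581

form AᵀA = [345971025/12931216 -90811875/3232804; -90811875/3232804 95357725/3232804] with trace 864925/15376 and determinant 5625/61504
λ_max, λ_min = (864925/15376 ± √748008765625/236421376)/2 = 225/4, 25/15376
so κ_2 = √((225/4) / (25/15376)) = 186.0000
perturbation bound = 186.0000·1/406 = 0.4581


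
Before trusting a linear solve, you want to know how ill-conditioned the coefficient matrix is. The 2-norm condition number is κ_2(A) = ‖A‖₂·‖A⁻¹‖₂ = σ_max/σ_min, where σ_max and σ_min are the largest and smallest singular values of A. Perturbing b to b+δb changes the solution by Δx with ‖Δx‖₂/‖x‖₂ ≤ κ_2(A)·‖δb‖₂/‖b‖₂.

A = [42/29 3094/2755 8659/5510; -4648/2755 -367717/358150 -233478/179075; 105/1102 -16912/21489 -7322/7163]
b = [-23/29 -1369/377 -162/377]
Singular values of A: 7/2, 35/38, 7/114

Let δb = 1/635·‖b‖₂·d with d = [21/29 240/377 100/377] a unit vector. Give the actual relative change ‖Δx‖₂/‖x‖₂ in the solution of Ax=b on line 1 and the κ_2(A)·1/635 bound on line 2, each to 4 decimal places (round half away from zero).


σ_max = 7/2, σ_min = 7/114
κ = σ_max/σ_min = (7/2)/(7/114) = 57.0000
worst-case relative error ≤ 57.0000 × 1/635 = 0.0898
solve Ax = b  →  x = [1.2114 38.9691 -29.4697]
‖b‖₂ = 3.7417 and ‖x‖₂ = 48.8725
re-solving with b+δb shifts x by Δx of norm 0.0960
realised ‖Δx‖/‖x‖ = 0.0020
so the bound overstates the realised error by a factor of ≈ 45.7161 (computed from the unrounded values)

0.0020
0.0898


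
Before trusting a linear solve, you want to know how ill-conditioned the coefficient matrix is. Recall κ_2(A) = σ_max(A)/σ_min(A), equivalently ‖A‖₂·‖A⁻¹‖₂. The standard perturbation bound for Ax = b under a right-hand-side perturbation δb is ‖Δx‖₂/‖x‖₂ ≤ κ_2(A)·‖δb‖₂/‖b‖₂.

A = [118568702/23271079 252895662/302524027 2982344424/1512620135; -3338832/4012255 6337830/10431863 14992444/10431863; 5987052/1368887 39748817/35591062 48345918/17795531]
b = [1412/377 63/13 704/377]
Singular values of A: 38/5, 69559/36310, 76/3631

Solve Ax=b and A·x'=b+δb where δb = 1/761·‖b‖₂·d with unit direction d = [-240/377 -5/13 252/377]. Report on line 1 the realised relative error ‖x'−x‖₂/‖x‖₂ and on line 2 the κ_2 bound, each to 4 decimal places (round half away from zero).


largest singular value 38/5, smallest 76/3631
κ = σ_max/σ_min = (38/5)/(76/3631) = 363.1000
κ_2(A)·‖δb‖/‖b‖ = 0.4771
solve Ax = b  →  x = [-0.5182 133.1075 -53.1972]
‖b‖₂ = 6.4031 and ‖x‖₂ = 143.3451
Δx = A⁻¹·δb where δb = 1/761·6.4031·d; ‖Δx‖ = 0.4020
dividing the unrounded norms, ‖Δx‖/‖x‖ = 0.0028
realised/bound (from unrounded values) ≈ 0.0059

0.0028
0.4771


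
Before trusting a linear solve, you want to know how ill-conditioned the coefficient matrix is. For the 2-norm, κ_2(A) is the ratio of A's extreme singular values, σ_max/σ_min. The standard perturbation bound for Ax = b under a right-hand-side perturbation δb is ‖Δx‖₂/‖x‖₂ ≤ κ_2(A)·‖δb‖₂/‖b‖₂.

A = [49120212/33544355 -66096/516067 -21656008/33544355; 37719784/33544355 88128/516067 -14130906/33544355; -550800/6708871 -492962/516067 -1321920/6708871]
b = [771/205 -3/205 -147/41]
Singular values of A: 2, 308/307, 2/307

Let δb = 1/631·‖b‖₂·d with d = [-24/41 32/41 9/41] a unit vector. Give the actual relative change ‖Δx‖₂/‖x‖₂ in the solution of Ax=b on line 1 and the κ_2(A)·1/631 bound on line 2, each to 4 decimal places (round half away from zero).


0.0027
0.4865

largest singular value 2, smallest 2/307
κ = σ_max/σ_min = 2/(2/307) = 307.0000
bound on ‖Δx‖/‖x‖: κ·ε = 307.0000·1/631 = 0.4865
solve Ax = b  →  x = [-171.1584 104.0027 -414.6802]
‖b‖₂ = 5.1962 and ‖x‖₂ = 460.5122
Δx = A⁻¹·δb where δb = 1/631·5.1962·d; ‖Δx‖ = 1.2640
realised ‖Δx‖/‖x‖ = 0.0027
tightness: 0.0027 against a bound of 0.4865 (unrounded ratio ≈ 0.0056)


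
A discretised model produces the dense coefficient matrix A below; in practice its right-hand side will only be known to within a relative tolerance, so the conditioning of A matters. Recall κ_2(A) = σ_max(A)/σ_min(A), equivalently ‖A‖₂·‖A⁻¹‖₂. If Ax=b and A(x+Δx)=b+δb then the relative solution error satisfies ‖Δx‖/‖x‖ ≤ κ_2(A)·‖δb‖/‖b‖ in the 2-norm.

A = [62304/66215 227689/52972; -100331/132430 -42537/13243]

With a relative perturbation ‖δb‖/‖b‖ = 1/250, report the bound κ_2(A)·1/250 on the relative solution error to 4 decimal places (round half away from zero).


AᵀA = [1023738529/701508196 2272149495/350754098; 2272149495/350754098 80792622625/2806032784]; tr = 50498261/1669264, det = 366025/6677056
λ_max, λ_min = (50498261/1669264 ± √2549463371668521/2786442301696)/2 = 121/4, 3025/1669264
σ_max=√(121/4)=(11/2), σ_min=√(3025/1669264)=(55/1292) → κ = 129.2000
bound on ‖Δx‖/‖x‖: κ·ε = 129.2000·1/250 = 0.5168

0.5168


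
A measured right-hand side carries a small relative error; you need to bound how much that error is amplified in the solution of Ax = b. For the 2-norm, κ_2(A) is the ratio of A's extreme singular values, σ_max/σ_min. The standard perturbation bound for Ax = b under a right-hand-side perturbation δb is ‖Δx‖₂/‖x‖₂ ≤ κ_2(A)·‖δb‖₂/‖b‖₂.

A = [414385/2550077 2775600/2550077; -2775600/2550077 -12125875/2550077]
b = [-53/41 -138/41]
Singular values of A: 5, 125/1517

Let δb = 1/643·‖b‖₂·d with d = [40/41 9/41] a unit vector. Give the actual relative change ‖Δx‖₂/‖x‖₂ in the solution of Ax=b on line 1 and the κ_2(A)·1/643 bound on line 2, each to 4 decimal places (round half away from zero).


0.0028
0.0944

largest singular value 5, smallest 125/1517
condition number: 5 ÷ (125/1517) = 60.6800
worst-case relative error ≤ 60.6800 × 1/643 = 0.0944
solve Ax = b  →  x = [23.8117 -4.7426]
‖b‖ = 3.6056, ‖x‖ = 24.2794
re-solving with b+δb shifts x by Δx of norm 0.0681
dividing the unrounded norms, ‖Δx‖/‖x‖ = 0.0028
realised/bound (from unrounded values) ≈ 0.0297


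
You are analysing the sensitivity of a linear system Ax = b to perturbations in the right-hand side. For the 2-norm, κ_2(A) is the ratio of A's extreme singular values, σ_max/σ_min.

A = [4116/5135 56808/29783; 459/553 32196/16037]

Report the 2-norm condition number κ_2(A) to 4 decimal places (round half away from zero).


M = AᵀA = [1720258569/1292043025 825677388/258408605; 825677388/258408605 396329040/51681721]. tr(M)=68807601/7645225, det(M)=5184/7645225
eigenvalues of AᵀA: λ = (tr ± √(tr²−4·det))/2 = 9, 576/7645225
κ_2(A) = √(λ_max/λ_min) = √(9 / (576/7645225)) = 345.6250

345.6250


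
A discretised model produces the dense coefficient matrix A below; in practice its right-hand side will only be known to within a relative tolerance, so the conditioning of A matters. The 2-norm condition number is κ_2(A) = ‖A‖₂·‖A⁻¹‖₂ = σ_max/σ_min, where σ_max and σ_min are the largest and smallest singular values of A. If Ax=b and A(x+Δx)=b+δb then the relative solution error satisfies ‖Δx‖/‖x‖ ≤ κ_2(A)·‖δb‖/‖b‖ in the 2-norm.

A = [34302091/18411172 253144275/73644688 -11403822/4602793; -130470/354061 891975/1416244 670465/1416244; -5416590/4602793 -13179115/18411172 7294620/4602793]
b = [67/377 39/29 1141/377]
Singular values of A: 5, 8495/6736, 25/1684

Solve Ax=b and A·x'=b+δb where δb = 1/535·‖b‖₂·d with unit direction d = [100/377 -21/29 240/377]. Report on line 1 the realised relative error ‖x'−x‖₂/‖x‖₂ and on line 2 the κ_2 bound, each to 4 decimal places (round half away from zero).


from the listed singular values, σ₁ = 5, σ_n = 25/1684
κ_2(A) = 5 / (25/1684) = 336.8000
κ_2(A)·‖δb‖/‖b‖ = 0.6295
solve Ax = b  →  x = [52.8168 1.5847 41.8443]
‖b‖₂ = 3.3166 and ‖x‖₂ = 67.4023
δb = ε·‖b‖·d = [0.0016 -0.0045 0.0039]; solving A·Δx = δb gives ‖Δx‖ = 0.4176
dividing the unrounded norms, ‖Δx‖/‖x‖ = 0.0062
realised/bound (from unrounded values) ≈ 0.0098

0.0062
0.6295


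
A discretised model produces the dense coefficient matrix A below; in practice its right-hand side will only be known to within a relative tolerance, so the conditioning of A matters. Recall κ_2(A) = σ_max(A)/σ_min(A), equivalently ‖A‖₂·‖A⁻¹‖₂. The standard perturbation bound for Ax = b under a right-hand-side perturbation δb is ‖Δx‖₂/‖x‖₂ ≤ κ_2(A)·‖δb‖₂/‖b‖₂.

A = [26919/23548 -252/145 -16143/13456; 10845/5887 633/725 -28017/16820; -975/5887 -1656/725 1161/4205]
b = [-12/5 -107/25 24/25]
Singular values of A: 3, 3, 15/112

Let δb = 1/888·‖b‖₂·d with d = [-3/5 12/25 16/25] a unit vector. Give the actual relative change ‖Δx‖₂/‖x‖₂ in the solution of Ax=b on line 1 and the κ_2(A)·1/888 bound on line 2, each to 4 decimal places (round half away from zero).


largest singular value 3, smallest 15/112
κ = σ_max/σ_min = 3/(15/112) = 22.4000
perturbation bound = 22.4000·1/888 = 0.0252
solve Ax = b  →  x = [-1.1986 -0.1954 1.1415]
‖b‖₂ = 5.0000 and ‖x‖₂ = 1.6667
Δx = A⁻¹·δb where δb = 1/888·5.0000·d; ‖Δx‖ = 0.0420
relative error = 0.0252
so the bound is sharp here: realised error equals the bound

0.0252
0.0252


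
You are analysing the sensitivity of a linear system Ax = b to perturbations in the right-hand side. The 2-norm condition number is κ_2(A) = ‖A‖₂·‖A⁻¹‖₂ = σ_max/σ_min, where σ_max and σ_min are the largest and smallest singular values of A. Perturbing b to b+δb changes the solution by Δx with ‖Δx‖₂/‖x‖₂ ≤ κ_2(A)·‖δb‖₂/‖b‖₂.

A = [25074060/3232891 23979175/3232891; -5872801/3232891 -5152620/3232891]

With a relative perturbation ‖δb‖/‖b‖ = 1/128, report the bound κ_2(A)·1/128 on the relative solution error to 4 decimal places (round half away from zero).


M = AᵀA = [394526041921/6217480201 375678515520/6217480201; 375678515520/6217480201 357852663025/6217480201]. tr(M)=894623906/7392961, det(M)=9150625/7392961
eigenvalues of AᵀA: λ = (tr ± √(tr²−4·det))/2 = 121, 75625/7392961
σ_max=√121=11, σ_min=√(75625/7392961)=(275/2719) → κ = 108.7600
worst-case relative error ≤ 108.7600 × 1/128 = 0.8497

0.8497


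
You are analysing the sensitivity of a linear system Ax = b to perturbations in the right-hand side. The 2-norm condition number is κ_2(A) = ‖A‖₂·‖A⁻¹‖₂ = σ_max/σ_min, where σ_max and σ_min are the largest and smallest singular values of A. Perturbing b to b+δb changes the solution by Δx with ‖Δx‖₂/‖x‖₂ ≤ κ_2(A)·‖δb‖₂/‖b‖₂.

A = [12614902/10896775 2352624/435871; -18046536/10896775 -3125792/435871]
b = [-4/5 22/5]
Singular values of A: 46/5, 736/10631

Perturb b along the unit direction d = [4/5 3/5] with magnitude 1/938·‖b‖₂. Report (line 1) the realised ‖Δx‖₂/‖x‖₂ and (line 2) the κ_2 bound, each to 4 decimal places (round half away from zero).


0.0024
0.1417

from the listed singular values, σ₁ = 46/5, σ_n = 736/10631
κ = σ_max/σ_min = (46/5)/(736/10631) = 132.8875
κ_2(A)·‖δb‖/‖b‖ = 0.1417
solve Ax = b  →  x = [-28.2794 5.9172]
2-norm of b is 4.4721; of x, 28.8919
with δb = [0.0038 0.0029], A·Δx = δb → ‖Δx‖ = 0.0689
realised ‖Δx‖/‖x‖ = 0.0024
so the bound overstates the realised error by a factor of ≈ 59.4358 (computed from the unrounded values)


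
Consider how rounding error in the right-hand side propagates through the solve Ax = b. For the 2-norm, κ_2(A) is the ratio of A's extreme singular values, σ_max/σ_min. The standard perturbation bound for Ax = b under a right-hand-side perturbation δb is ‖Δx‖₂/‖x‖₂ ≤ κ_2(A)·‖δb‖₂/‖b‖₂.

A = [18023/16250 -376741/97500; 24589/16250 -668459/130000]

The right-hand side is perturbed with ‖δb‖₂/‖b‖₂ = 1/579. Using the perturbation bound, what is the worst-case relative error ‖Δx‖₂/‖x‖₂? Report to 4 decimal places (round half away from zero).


form AᵀA = [18588949/5281250 -3058809089/253500000; -3058809089/253500000 251699096377/6084000000] with trace 87396341/1946880 and determinant 20151121/973440000
eigenvalues of AᵀA: λ = (tr ± √(tr²−4·det))/2 = 4489/100, 4489/9734400
κ_2(A) = √(λ_max/λ_min) = √((4489/100) / (4489/9734400)) = 312.0000
worst-case relative error ≤ 312.0000 × 1/579 = 0.5389

0.5389


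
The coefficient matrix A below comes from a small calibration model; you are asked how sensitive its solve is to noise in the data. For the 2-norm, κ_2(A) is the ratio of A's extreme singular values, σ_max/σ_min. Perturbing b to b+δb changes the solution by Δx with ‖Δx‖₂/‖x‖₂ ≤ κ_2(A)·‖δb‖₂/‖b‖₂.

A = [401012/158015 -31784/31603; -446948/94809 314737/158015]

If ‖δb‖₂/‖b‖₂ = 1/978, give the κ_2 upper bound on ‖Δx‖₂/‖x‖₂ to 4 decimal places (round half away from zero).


0.1097

form AᵀA = [22288437664/777573225 -123812020/10367643; -123812020/10367643 430155521/86397025] with trace 154791937/4601025 and determinant 11316496/115025625
λ_max, λ_min = (154791937/4601025 ± √38323540741201/33871089681)/2 = 841/25, 13456/4601025
κ_2(A) = √(λ_max/λ_min) = √((841/25) / (13456/4601025)) = 107.2500
perturbation bound = 107.2500·1/978 = 0.1097


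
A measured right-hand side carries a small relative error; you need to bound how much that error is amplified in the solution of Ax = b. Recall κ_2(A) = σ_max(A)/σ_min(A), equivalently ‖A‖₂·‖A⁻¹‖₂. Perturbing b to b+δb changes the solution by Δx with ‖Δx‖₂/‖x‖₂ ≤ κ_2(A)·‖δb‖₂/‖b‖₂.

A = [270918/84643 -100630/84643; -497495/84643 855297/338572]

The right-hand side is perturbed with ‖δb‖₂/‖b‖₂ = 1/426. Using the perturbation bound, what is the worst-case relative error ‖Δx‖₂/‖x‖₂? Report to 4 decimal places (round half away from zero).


0.1124

AᵀA = [1110373141/24790441 -1849674375/99161764; -1849674375/99161764 3091886881/396647056]; tr = 123419273/2347024, det = 707281/586756
eigenvalues of AᵀA: λ = (tr ± √(tr²−4·det))/2 = 841/16, 3364/146689
κ = σ_max/σ_min = (29/4)/(58/383) = 47.8750
perturbation bound = 47.8750·1/426 = 0.1124


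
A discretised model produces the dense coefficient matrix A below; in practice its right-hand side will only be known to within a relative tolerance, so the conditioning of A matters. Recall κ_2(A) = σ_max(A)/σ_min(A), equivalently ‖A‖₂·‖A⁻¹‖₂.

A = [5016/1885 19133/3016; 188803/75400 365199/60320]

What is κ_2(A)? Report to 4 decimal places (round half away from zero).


AᵀA = [90253249/6760000 173278917/5408000; 173278917/5408000 332697961/4326400]; tr = 57760361/640000, det = 130321/2560000
λ_max, λ_min = (57760361/640000 ± √3336175897410321/409600000000)/2 = 361/4, 361/640000
κ = σ_max/σ_min = (19/2)/(19/800) = 400.0000

400.0000


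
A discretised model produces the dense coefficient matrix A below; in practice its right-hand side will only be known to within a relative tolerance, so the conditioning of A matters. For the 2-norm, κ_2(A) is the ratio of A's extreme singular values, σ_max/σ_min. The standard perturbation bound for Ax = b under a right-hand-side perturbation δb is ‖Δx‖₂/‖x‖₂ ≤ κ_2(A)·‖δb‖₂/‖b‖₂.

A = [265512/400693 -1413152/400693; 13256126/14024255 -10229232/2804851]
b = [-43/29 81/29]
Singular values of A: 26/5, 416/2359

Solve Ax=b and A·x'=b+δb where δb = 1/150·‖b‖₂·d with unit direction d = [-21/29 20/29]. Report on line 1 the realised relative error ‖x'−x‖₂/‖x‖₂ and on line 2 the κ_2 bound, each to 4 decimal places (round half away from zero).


largest singular value 26/5, smallest 416/2359
condition number: (26/5) ÷ (416/2359) = 29.4875
perturbation bound = 29.4875·1/150 = 0.1966
solve Ax = b  →  x = [16.6393 3.5467]
‖b‖ = 3.1623, ‖x‖ = 17.0131
Δx = A⁻¹·δb where δb = 1/150·3.1623·d; ‖Δx‖ = 0.1195
relative error = 0.0070
tightness: 0.0070 against a bound of 0.1966 (unrounded ratio ≈ 0.0357)

0.0070
0.1966


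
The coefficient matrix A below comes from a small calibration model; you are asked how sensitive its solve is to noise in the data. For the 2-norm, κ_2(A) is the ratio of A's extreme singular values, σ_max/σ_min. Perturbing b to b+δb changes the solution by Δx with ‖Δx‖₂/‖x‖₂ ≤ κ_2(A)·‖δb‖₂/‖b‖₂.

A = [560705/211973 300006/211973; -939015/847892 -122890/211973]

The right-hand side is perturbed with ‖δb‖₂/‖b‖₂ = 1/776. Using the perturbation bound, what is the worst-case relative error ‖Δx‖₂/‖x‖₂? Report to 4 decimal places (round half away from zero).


0.4017

AᵀA = [5911990722625/718920843664 394127505135/89865105458; 394127505135/89865105458 105105552136/44932552729]; tr = 26275707809/2487615376, det = 714025/621903844
solving λ² − 26275707809/2487615376·λ + 714025/621903844 = 0 gives λ = 169/16, 16900/155475961
so κ_2 = √((169/16) / (16900/155475961)) = 311.7250
worst-case relative error ≤ 311.7250 × 1/776 = 0.4017


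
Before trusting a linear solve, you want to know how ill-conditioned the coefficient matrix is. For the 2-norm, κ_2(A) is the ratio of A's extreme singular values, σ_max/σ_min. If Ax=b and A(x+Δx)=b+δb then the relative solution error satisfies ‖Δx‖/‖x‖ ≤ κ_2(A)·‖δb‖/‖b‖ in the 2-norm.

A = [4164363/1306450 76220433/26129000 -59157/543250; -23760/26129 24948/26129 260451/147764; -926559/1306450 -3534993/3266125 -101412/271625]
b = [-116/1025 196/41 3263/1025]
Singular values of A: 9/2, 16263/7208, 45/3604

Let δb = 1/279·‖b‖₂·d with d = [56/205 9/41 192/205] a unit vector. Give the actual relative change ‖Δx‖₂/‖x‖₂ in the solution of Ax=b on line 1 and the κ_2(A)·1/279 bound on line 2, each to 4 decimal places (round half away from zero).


0.0051
1.2918

σ_max = 9/2, σ_min = 45/3604
κ_2(A) = (9/2) / (45/3604) = 360.4000
worst-case relative error ≤ 360.4000 × 1/279 = 1.2918
solve Ax = b  →  x = [175.8534 -184.9683 193.6316]
‖b‖ = 5.7446, ‖x‖ = 320.3605
re-solving with b+δb shifts x by Δx of norm 1.6490
relative error = 0.0051
realised/bound (from unrounded values) ≈ 0.0040


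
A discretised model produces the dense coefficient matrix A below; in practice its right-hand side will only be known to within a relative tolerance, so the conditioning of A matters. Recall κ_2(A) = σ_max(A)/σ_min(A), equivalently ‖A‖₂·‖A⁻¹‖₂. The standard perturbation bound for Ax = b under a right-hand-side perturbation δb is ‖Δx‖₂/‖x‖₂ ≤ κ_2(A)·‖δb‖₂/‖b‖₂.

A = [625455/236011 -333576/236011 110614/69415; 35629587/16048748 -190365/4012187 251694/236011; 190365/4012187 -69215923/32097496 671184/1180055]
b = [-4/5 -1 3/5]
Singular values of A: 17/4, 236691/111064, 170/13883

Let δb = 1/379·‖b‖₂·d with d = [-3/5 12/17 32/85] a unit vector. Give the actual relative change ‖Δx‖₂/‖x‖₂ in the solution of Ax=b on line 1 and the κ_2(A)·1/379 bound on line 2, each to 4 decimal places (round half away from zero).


from the listed singular values, σ₁ = 17/4, σ_n = 170/13883
κ_2(A) = (17/4) / (170/13883) = 347.0750
worst-case relative error ≤ 347.0750 × 1/379 = 0.9158
solve Ax = b  →  x = [-0.4040 -0.3163 -0.1107]
‖b‖₂ = 1.4142 and ‖x‖₂ = 0.5249
with δb = [-0.0022 0.0026 0.0014], A·Δx = δb → ‖Δx‖ = 0.3047
realised ‖Δx‖/‖x‖ = 0.5805
tightness: 0.5805 against a bound of 0.9158 (unrounded ratio ≈ 0.6339)

0.5805
0.9158


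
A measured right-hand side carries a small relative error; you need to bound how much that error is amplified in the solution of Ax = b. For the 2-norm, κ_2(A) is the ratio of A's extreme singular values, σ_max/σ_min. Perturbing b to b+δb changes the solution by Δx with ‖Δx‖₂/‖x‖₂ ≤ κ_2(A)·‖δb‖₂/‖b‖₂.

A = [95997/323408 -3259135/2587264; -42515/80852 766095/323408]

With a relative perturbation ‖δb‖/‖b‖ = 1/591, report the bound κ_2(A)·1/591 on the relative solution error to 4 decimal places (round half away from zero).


M = AᵀA = [131957881/361912576 -4689010755/2895300608; -4689010755/2895300608 166725467425/23162404864]. tr(M)=104206289/13778944, det(M)=366025/220463104
char-poly roots: 121/16 and 3025/13778944
so κ_2 = √((121/16) / (3025/13778944)) = 185.6000
bound on ‖Δx‖/‖x‖: κ·ε = 185.6000·1/591 = 0.3140

0.3140


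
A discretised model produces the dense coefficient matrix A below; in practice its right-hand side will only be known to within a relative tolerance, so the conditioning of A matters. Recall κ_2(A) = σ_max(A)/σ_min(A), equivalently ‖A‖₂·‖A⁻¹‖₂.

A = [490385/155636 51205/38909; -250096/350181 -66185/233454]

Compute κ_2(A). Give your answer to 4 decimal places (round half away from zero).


262.8000

AᵀA = [12182892001/1167178896 423009895/97264908; 423009895/97264908 58757125/32421636]; tr = 84604429/6906384, det = 60025/27625536
λ_max, λ_min = (84604429/6906384 ± √7157494850716441/47698139955456)/2 = 49/4, 1225/6906384
κ_2(A) = √(λ_max/λ_min) = √((49/4) / (1225/6906384)) = 262.8000


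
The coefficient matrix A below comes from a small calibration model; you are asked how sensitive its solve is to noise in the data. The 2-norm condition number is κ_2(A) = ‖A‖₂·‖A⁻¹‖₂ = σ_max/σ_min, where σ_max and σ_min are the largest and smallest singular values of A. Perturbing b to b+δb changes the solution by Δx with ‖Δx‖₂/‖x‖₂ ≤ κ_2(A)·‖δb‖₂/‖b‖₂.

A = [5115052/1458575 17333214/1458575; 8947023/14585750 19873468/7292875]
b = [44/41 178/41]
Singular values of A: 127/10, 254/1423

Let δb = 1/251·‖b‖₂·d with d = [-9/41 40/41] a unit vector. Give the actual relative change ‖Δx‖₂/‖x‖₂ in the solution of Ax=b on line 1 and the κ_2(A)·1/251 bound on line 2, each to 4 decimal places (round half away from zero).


0.0045
0.2835

σ_max = 127/10, σ_min = 254/1423
κ = σ_max/σ_min = (127/10)/(254/1423) = 71.1500
bound on ‖Δx‖/‖x‖: κ·ε = 71.1500·1/251 = 0.2835
solve Ax = b  →  x = [-21.4690 6.4258]
‖b‖ = 4.4721, ‖x‖ = 22.4100
re-solving with b+δb shifts x by Δx of norm 0.0998
realised ‖Δx‖/‖x‖ = 0.0045
so the bound overstates the realised error by a factor of ≈ 63.6401 (computed from the unrounded values)


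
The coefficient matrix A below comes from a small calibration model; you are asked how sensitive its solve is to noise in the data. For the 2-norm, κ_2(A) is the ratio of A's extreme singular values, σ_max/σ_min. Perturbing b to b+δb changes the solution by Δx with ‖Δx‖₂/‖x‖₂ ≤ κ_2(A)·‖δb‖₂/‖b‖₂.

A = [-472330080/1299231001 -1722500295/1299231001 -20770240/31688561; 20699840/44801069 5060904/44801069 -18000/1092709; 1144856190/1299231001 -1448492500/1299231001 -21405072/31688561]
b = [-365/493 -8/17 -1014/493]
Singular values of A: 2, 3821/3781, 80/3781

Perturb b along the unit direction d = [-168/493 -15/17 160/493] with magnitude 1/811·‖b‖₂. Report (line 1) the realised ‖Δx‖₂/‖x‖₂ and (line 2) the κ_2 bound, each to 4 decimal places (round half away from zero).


largest singular value 2, smallest 80/3781
κ_2(A) = 2 / (80/3781) = 94.5250
worst-case relative error ≤ 94.5250 × 1/811 = 0.1166
solve Ax = b  →  x = [-1.1591 0.6436 0.4706]
2-norm of b is 2.2361; of x, 1.4068
re-solving with b+δb shifts x by Δx of norm 0.1303
realised ‖Δx‖/‖x‖ = 0.0926
tightness: 0.0926 against a bound of 0.1166 (unrounded ratio ≈ 0.7947)

0.0926
0.1166


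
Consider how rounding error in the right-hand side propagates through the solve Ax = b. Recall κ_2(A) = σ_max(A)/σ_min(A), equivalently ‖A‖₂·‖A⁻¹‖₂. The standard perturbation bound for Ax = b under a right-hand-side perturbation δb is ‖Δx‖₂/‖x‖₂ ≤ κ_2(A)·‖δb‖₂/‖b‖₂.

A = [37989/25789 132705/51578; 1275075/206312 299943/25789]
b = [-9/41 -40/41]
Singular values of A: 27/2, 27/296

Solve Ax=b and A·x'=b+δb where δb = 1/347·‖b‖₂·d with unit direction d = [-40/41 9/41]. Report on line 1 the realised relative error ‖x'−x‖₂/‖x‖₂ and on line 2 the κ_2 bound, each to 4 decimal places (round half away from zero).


0.4265
0.4265

largest singular value 27/2, smallest 27/296
κ = σ_max/σ_min = (27/2)/(27/296) = 148.0000
worst-case relative error ≤ 148.0000 × 1/347 = 0.4265
solve Ax = b  →  x = [-0.0349 -0.0654]
2-norm of b is 1.0000; of x, 0.0741
δb = ε·‖b‖·d = [-0.0028 0.0006]; solving A·Δx = δb gives ‖Δx‖ = 0.0316
dividing the unrounded norms, ‖Δx‖/‖x‖ = 0.4265
realised/bound = 1 exactly: the bound is attained for this b and d


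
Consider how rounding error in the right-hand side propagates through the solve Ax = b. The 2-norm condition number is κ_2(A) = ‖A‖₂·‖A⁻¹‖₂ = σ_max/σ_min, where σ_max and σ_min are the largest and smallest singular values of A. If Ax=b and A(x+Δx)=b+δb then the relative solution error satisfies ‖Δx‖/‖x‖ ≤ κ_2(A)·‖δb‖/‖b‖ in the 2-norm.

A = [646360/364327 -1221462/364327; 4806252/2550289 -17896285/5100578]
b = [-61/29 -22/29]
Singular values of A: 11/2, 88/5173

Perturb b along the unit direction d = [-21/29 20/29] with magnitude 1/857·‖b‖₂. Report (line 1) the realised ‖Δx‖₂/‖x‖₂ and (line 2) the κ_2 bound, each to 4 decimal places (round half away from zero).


from the listed singular values, σ₁ = 11/2, σ_n = 88/5173
condition number: (11/2) ÷ (88/5173) = 323.3125
worst-case relative error ≤ 323.3125 × 1/857 = 0.3773
solve Ax = b  →  x = [51.6972 27.9840]
‖b‖ = 2.2361, ‖x‖ = 58.7852
δb = ε·‖b‖·d = [-0.0019 0.0018]; solving A·Δx = δb gives ‖Δx‖ = 0.1534
dividing the unrounded norms, ‖Δx‖/‖x‖ = 0.0026
tightness: 0.0026 against a bound of 0.3773 (unrounded ratio ≈ 0.0069)

0.0026
0.3773
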